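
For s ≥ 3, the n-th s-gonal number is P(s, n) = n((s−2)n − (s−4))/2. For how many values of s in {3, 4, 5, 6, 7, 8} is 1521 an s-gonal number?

1

s = 3: P(3, 54) = 1485 and P(3, 55) = 1540; 1521 is not s-gonal.
s = 4: P(4, 39) = 1521. ✓
s = 5: P(5, 32) = 1520 and P(5, 33) = 1617; 1521 is not s-gonal.
s = 6: P(6, 27) = 1431 and P(6, 28) = 1540; 1521 is not s-gonal.
s = 7: P(7, 24) = 1404 and P(7, 25) = 1525; 1521 is not s-gonal.
s = 8: P(8, 22) = 1408 and P(8, 23) = 1541; 1521 is not s-gonal.
Hits: s ∈ {4} → 1.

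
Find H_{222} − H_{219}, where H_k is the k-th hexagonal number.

2643

222·(2·222 − 1) = 98346 and 219·(2·219 − 1) = 95703.
Difference: 98346 − 95703 = 2643.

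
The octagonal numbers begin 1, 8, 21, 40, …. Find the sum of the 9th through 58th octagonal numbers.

Σ i(3i−2) = 3Σi² − 2Σi over i = 9..58.
Σi = 1711 − 36 = 1675 and Σi² = 66729 − 204 = 66525.
3·66525 − 2·1675 = 196225.

196225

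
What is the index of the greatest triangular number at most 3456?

Solve n(n+1)/2 ≤ 3456 for integer n.
n = 82 gives 3403 ≤ 3456, while n = 83 gives 3486 > 3456; so the answer is index 82.

82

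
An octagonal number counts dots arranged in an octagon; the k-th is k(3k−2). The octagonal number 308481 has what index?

Set n(3n−2) = 308481, giving 3n² − 2n − 308481 = 0.
The discriminant is 4 + 12·308481 = 3701776, and √3701776 = 1924.
So n = (2 + 1924) / 6 = 1926/6 = 321.

321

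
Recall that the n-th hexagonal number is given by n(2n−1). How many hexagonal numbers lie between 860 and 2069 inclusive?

12

The n-th hexagonal number is n(2n−1).
Smallest index with value ≥ 860: n = 21 (giving 861).
Largest index with value ≤ 2069: n = 32 (giving 2016).
Indices 21 through 32: 12 terms.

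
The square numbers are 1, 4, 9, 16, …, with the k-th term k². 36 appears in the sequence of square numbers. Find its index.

We need n² = 36, so n = √36 = 6.
Check: 6² = 36. ✓

6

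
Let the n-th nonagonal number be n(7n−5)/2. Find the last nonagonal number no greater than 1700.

Solve n(7n−5)/2 ≤ 1700 for integer n.
n = 22 gives 1639 ≤ 1700, while n = 23 gives 1794 > 1700; so the answer is 1639.

1639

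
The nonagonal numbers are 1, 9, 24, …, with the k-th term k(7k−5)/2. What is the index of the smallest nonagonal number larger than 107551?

176

Solve n(7n−5)/2 > 107551 for integer n.
The largest n with value ≤ 107551 is 175 (since 106750 ≤ 107551 < 107976), so the first above is n = 176, value 107976.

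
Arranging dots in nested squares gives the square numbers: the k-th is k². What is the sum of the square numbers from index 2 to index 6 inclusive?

Σ_{i=2}^{6} i² = 91 − 1 = 90.

90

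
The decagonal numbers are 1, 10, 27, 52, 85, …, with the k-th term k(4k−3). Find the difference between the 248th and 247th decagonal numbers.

1977

Consecutive decagonal numbers differ by 8n − 7: here 8·248 − 7 = 1977.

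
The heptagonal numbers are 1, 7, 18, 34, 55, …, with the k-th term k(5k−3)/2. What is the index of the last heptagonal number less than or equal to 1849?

Solve n(5n−3)/2 ≤ 1849 for integer n.
n = 27 gives 1782 ≤ 1849, while n = 28 gives 1918 > 1849; so the answer is index 27.

27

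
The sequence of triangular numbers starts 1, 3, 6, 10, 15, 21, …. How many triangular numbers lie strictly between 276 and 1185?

25

The n-th triangular number is n(n+1)/2.
Smallest index with value > 276: n = 24 (giving 300).
Largest index with value < 1185: n = 48 (giving 1176).
Indices 24 through 48: 25 terms.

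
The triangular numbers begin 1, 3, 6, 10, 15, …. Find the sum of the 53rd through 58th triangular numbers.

9416

Σ i(i+1)/2 = (Σi² + Σi) / 2 over i = 53..58.
Σi = 1711 − 1378 = 333 and Σi² = 66729 − 48230 = 18499.
(1·18499 + 1·333) / 2 = 18832/2 = 9416.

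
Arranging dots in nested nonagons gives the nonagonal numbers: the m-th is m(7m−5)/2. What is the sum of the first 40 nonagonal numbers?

75440

Σ i(7i−5)/2 = (7Σi² − 5Σi) / 2 over i = 1..40.
Σi = 820 and Σi² = 22140.
(7·22140 − 5·820) / 2 = 150880/2 = 75440.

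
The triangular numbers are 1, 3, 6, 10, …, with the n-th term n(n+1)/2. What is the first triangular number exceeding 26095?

26106

Solve n(n+1)/2 > 26095 for integer n.
The largest n with value ≤ 26095 is 227 (since 25878 ≤ 26095 < 26106), so the first above is n = 228, value 26106.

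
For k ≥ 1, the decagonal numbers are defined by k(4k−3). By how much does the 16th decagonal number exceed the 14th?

234

16·(4·16 − 3) = 976 and 14·(4·14 − 3) = 742.
Difference: 976 − 742 = 234.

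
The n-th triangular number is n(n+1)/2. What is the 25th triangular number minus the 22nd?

25·26/2 = 325 and 22·23/2 = 253.
Difference: 325 − 253 = 72.

72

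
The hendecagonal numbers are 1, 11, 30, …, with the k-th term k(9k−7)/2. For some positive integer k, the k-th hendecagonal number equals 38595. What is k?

Set n(9n−7)/2 = 38595, giving 9n² − 7n − 77190 = 0.
The discriminant is 49 + 72·38595 = 2778889, and √2778889 = 1667.
So n = (7 + 1667) / 18 = 1674/18 = 93.

93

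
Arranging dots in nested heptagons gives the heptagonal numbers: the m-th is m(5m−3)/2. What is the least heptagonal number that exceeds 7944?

8037

Solve n(5n−3)/2 > 7944 for integer n.
The largest n with value ≤ 7944 is 56 (since 7756 ≤ 7944 < 8037), so the first above is n = 57, value 8037.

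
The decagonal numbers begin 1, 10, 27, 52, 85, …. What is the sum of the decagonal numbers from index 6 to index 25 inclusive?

20950

Σ i(4i−3) = 4Σi² − 3Σi over i = 6..25.
Σi = 325 − 15 = 310 and Σi² = 5525 − 55 = 5470.
4·5470 − 3·310 = 20950.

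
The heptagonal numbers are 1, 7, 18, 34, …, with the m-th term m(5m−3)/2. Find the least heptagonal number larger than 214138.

Solve n(5n−3)/2 > 214138 for integer n.
The largest n with value ≤ 214138 is 292 (since 212722 ≤ 214138 < 214183), so the first above is n = 293, value 214183.

214183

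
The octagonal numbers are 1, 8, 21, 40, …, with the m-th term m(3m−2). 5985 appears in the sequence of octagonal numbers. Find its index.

45

Set n(3n−2) = 5985, giving 3n² − 2n − 5985 = 0.
The discriminant is 4 + 12·5985 = 71824, and √71824 = 268.
So n = (2 + 268) / 6 = 270/6 = 45.
Check: 45·(3·45 − 2) = 5985. ✓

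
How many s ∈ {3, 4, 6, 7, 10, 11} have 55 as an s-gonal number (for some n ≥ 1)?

2

s = 3: P(3, 10) = 55. ✓
s = 4: P(4, 7) = 49 and P(4, 8) = 64; 55 is not s-gonal.
s = 6: P(6, 5) = 45 and P(6, 6) = 66; 55 is not s-gonal.
s = 7: P(7, 5) = 55. ✓
s = 10: P(10, 4) = 52 and P(10, 5) = 85; 55 is not s-gonal.
s = 11: P(11, 3) = 30 and P(11, 4) = 58; 55 is not s-gonal.
Hits: s ∈ {3, 7} → 2.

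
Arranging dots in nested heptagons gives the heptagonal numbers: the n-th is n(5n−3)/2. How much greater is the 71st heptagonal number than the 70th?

351

Consecutive heptagonal numbers differ by 5n − 4: here 5·71 − 4 = 351.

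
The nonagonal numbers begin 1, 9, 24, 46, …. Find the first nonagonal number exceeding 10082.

10450

Solve n(7n−5)/2 > 10082 for integer n.
The largest n with value ≤ 10082 is 54 (since 10071 ≤ 10082 < 10450), so the first above is n = 55, value 10450.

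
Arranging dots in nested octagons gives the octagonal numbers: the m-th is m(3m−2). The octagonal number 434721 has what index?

381

Set n(3n−2) = 434721, giving 3n² − 2n − 434721 = 0.
So n = (2 + 2284) / 6 = 2286/6 = 381.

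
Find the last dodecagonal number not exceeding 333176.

331788

Solve n(5n−4) ≤ 333176 for integer n.
n = 258 gives 331788 ≤ 333176, while n = 259 gives 334369 > 333176; so the answer is 331788.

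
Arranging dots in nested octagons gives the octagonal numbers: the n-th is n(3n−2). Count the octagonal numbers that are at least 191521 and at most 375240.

The n-th octagonal number is n(3n−2).
Smallest index with value ≥ 191521: n = 253 (giving 191521).
Largest index with value ≤ 375240: n = 354 (giving 375240).
Indices 253 through 354: 102 terms.

102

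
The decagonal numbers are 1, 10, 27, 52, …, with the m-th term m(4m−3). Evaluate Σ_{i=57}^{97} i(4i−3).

985845

Σ i(4i−3) = 4Σi² − 3Σi over i = 57..97.
Σi = 4753 − 1596 = 3157 and Σi² = 308945 − 60116 = 248829.
4·248829 − 3·3157 = 985845.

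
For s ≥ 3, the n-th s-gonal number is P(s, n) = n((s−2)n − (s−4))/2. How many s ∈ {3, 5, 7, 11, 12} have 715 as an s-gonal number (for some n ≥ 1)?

s = 3: P(3, 37) = 703 and P(3, 38) = 741; 715 is not s-gonal.
s = 5: P(5, 22) = 715. ✓
s = 7: P(7, 17) = 697 and P(7, 18) = 783; 715 is not s-gonal.
s = 11: P(11, 13) = 715. ✓
s = 12: P(12, 12) = 672 and P(12, 13) = 793; 715 is not s-gonal.
Hits: s ∈ {5, 11} → 2.

2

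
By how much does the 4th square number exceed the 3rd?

n² − (n−1)² = 2n − 1, so 4² − 3² = 2·4 − 1 = 7.

7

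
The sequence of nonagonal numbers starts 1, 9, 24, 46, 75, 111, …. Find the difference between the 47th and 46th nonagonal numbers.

323

Consecutive nonagonal numbers differ by 7n − 6: here 7·47 − 6 = 323.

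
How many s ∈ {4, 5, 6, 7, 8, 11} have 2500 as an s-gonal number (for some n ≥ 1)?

s = 4: P(4, 50) = 2500. ✓
s = 5: P(5, 40) = 2380 and P(5, 41) = 2501; 2500 is not s-gonal.
s = 6: P(6, 35) = 2415 and P(6, 36) = 2556; 2500 is not s-gonal.
s = 7: P(7, 31) = 2356 and P(7, 32) = 2512; 2500 is not s-gonal.
s = 8: P(8, 29) = 2465 and P(8, 30) = 2640; 2500 is not s-gonal.
s = 11: P(11, 23) = 2300 and P(11, 24) = 2508; 2500 is not s-gonal.
Hits: s ∈ {4} → 1.

1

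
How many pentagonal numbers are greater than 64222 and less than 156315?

115

The n-th pentagonal number is n(3n−1)/2.
Smallest index with value > 64222: n = 208 (giving 64792).
Largest index with value < 156315: n = 322 (giving 155365).
Indices 208 through 322: 115 terms.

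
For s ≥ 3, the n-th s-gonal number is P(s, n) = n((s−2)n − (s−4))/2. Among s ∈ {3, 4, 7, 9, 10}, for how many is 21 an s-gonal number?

1

s = 3: P(3, 6) = 21. ✓
s = 4: P(4, 4) = 16 and P(4, 5) = 25; 21 is not s-gonal.
s = 7: P(7, 3) = 18 and P(7, 4) = 34; 21 is not s-gonal.
s = 9: P(9, 2) = 9 and P(9, 3) = 24; 21 is not s-gonal.
s = 10: P(10, 2) = 10 and P(10, 3) = 27; 21 is not s-gonal.
Hits: s ∈ {3} → 1.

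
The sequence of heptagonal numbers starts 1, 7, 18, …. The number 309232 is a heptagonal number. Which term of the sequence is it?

352

Set n(5n−3)/2 = 309232, giving 5n² − 3n − 618464 = 0.
The discriminant is 9 + 40·309232 = 12369289, and √12369289 = 3517.
So n = (3 + 3517) / 10 = 3520/10 = 352.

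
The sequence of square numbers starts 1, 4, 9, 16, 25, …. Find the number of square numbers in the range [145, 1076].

20

The n-th square number is n².
Smallest index with value ≥ 145: n = 13 (giving 169).
Largest index with value ≤ 1076: n = 32 (giving 1024).
Indices 13 through 32: 20 terms.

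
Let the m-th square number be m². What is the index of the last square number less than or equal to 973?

Solve n² ≤ 973 for integer n.
n = 31 gives 961 ≤ 973, while n = 32 gives 1024 > 973; so the answer is index 31.

31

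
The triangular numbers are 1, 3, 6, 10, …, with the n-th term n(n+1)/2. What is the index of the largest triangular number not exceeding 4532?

94

Solve n(n+1)/2 ≤ 4532 for integer n.
n = 94 gives 4465 ≤ 4532, while n = 95 gives 4560 > 4532; so the answer is index 94.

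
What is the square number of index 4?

16

The 4th square number is n² with n = 4.
4² = 16.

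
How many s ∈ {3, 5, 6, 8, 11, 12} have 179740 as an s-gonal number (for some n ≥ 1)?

1

s = 3: P(3, 599) = 179700 and P(3, 600) = 180300; 179740 is not s-gonal.
s = 5: P(5, 346) = 179401 and P(5, 347) = 180440; 179740 is not s-gonal.
s = 6: P(6, 300) = 179700 and P(6, 301) = 180901; 179740 is not s-gonal.
s = 8: P(8, 245) = 179585 and P(8, 246) = 181056; 179740 is not s-gonal.
s = 11: P(11, 200) = 179300 and P(11, 201) = 181101; 179740 is not s-gonal.
s = 12: P(12, 190) = 179740. ✓
Hits: s ∈ {12} → 1.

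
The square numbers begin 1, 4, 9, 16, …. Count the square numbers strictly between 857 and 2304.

18

The n-th square number is n².
Smallest index with value > 857: n = 30 (giving 900).
Largest index with value < 2304: n = 47 (giving 2209).
Indices 30 through 47: 18 terms.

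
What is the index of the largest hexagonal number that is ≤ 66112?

182

Solve n(2n−1) ≤ 66112 for integer n.
n = 182 gives 66066 ≤ 66112, while n = 183 gives 66795 > 66112; so the answer is index 182.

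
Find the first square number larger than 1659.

Solve n² > 1659 for integer n.
The largest n with value ≤ 1659 is 40 (since 1600 ≤ 1659 < 1681), so the first above is n = 41, value 1681.

1681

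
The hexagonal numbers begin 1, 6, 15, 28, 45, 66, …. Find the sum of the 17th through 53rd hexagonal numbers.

Σ i(2i−1) = 2Σi² − Σi over i = 17..53.
Σi = 1431 − 136 = 1295 and Σi² = 51039 − 1496 = 49543.
2·49543 − 1·1295 = 97791.

97791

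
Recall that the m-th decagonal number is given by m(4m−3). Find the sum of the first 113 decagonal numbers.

1930153

Σ i(4i−3) = 4Σi² − 3Σi over i = 1..113.
Σi = 6441 and Σi² = 487369.
4·487369 − 3·6441 = 1930153.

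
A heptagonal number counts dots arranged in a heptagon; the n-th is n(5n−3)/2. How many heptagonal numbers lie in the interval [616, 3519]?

22

The n-th heptagonal number is n(5n−3)/2.
Smallest index with value ≥ 616: n = 16 (giving 616).
Largest index with value ≤ 3519: n = 37 (giving 3367).
Indices 16 through 37: 22 terms.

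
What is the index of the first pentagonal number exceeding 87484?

242

Solve n(3n−1)/2 > 87484 for integer n.
The largest n with value ≤ 87484 is 241 (since 87001 ≤ 87484 < 87725), so the first above is n = 242, value 87725.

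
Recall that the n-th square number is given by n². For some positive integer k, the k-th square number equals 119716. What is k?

346

We need n² = 119716, so n = √119716 = 346.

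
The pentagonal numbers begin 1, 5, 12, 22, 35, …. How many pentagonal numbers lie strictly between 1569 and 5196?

The n-th pentagonal number is n(3n−1)/2.
Smallest index with value > 1569: n = 33 (giving 1617).
Largest index with value < 5196: n = 59 (giving 5192).
Indices 33 through 59: 27 terms.

27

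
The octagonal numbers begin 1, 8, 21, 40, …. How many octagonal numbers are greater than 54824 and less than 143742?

84

The n-th octagonal number is n(3n−2).
Smallest index with value > 54824: n = 136 (giving 55216).
Largest index with value < 143742: n = 219 (giving 143445).
Indices 136 through 219: 84 terms.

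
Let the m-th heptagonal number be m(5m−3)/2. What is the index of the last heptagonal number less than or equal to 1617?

Solve n(5n−3)/2 ≤ 1617 for integer n.
n = 25 gives 1525 ≤ 1617, while n = 26 gives 1651 > 1617; so the answer is index 25.

25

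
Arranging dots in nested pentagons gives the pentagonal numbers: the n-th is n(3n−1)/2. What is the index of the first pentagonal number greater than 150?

Solve n(3n−1)/2 > 150 for integer n.
The largest n with value ≤ 150 is 10 (since 145 ≤ 150 < 176), so the first above is n = 11, value 176.

11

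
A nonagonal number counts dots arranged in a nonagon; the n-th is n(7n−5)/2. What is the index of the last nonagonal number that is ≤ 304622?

295

Solve n(7n−5)/2 ≤ 304622 for integer n.
n = 295 gives 303850 ≤ 304622, while n = 296 gives 305916 > 304622; so the answer is index 295.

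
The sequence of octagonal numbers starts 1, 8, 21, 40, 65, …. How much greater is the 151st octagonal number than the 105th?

151·(3·151 − 2) = 68101 and 105·(3·105 − 2) = 32865.
Difference: 68101 − 32865 = 35236.

35236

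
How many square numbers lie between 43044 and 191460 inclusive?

230

The n-th square number is n².
Smallest index with value ≥ 43044: n = 208 (giving 43264).
Largest index with value ≤ 191460: n = 437 (giving 190969).
Indices 208 through 437: 230 terms.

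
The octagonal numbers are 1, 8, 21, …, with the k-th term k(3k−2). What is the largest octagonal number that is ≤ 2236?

Solve n(3n−2) ≤ 2236 for integer n.
n = 27 gives 2133 ≤ 2236, while n = 28 gives 2296 > 2236; so the answer is 2133.

2133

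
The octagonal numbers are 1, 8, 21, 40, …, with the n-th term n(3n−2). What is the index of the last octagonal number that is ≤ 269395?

Solve n(3n−2) ≤ 269395 for integer n.
n = 299 gives 267605 ≤ 269395, while n = 300 gives 269400 > 269395; so the answer is index 299.

299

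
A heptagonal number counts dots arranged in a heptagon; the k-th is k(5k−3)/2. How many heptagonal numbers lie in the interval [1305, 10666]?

42

The n-th heptagonal number is n(5n−3)/2.
Smallest index with value ≥ 1305: n = 24 (giving 1404).
Largest index with value ≤ 10666: n = 65 (giving 10465).
Indices 24 through 65: 42 terms.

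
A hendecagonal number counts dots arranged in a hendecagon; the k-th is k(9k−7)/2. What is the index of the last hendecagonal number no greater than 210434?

Solve n(9n−7)/2 ≤ 210434 for integer n.
n = 216 gives 209196 ≤ 210434, while n = 217 gives 211141 > 210434; so the answer is index 216.

216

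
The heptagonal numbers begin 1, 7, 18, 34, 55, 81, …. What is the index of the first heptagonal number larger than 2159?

30

Solve n(5n−3)/2 > 2159 for integer n.
The largest n with value ≤ 2159 is 29 (since 2059 ≤ 2159 < 2205), so the first above is n = 30, value 2205.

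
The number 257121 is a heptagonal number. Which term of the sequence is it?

Set n(5n−3)/2 = 257121, giving 5n² − 3n − 514242 = 0.
So n = (3 + 3207) / 10 = 3210/10 = 321.
Check: 321·(5·321 − 3)/2 = 257121. ✓

321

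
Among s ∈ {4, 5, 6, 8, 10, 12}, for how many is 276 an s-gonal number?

1

s = 4: P(4, 16) = 256 and P(4, 17) = 289; 276 is not s-gonal.
s = 5: P(5, 13) = 247 and P(5, 14) = 287; 276 is not s-gonal.
s = 6: P(6, 12) = 276. ✓
s = 8: P(8, 9) = 225 and P(8, 10) = 280; 276 is not s-gonal.
s = 10: P(10, 8) = 232 and P(10, 9) = 297; 276 is not s-gonal.
s = 12: P(12, 7) = 217 and P(12, 8) = 288; 276 is not s-gonal.
Hits: s ∈ {6} → 1.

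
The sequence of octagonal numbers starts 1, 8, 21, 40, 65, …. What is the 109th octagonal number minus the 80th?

109·(3·109 − 2) = 35425 and 80·(3·80 − 2) = 19040.
Difference: 35425 − 19040 = 16385.

16385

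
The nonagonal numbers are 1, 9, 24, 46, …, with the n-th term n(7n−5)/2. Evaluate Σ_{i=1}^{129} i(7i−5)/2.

2512705

Σ i(7i−5)/2 = (7Σi² − 5Σi) / 2 over i = 1..129.
Σi = 8385 and Σi² = 723905.
(7·723905 − 5·8385) / 2 = 5025410/2 = 2512705.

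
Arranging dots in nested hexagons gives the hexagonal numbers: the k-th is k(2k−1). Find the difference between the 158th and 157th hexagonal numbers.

Consecutive hexagonal numbers differ by 4n − 3: here 4·158 − 3 = 629.

629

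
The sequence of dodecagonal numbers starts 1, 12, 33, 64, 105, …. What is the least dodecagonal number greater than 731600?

Solve n(5n−4) > 731600 for integer n.
The largest n with value ≤ 731600 is 382 (since 728092 ≤ 731600 < 731913), so the first above is n = 383, value 731913.

731913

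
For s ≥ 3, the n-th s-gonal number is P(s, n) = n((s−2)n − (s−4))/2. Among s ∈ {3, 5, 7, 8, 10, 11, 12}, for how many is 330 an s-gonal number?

1

s = 3: P(3, 25) = 325 and P(3, 26) = 351; 330 is not s-gonal.
s = 5: P(5, 15) = 330. ✓
s = 7: P(7, 11) = 286 and P(7, 12) = 342; 330 is not s-gonal.
s = 8: P(8, 10) = 280 and P(8, 11) = 341; 330 is not s-gonal.
s = 10: P(10, 9) = 297 and P(10, 10) = 370; 330 is not s-gonal.
s = 11: P(11, 8) = 260 and P(11, 9) = 333; 330 is not s-gonal.
s = 12: P(12, 8) = 288 and P(12, 9) = 369; 330 is not s-gonal.
Hits: s ∈ {5} → 1.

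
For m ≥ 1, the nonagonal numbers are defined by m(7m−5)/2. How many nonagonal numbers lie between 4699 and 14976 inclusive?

29

The n-th nonagonal number is n(7n−5)/2.
Smallest index with value ≥ 4699: n = 37 (giving 4699).
Largest index with value ≤ 14976: n = 65 (giving 14625).
Indices 37 through 65: 29 terms.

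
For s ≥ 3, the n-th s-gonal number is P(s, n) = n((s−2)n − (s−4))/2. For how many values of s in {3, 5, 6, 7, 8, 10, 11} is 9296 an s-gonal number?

1

s = 3: P(3, 135) = 9180 and P(3, 136) = 9316; 9296 is not s-gonal.
s = 5: P(5, 78) = 9087 and P(5, 79) = 9322; 9296 is not s-gonal.
s = 6: P(6, 68) = 9180 and P(6, 69) = 9453; 9296 is not s-gonal.
s = 7: P(7, 61) = 9211 and P(7, 62) = 9517; 9296 is not s-gonal.
s = 8: P(8, 56) = 9296. ✓
s = 10: P(10, 48) = 9072 and P(10, 49) = 9457; 9296 is not s-gonal.
s = 11: P(11, 45) = 8955 and P(11, 46) = 9361; 9296 is not s-gonal.
Hits: s ∈ {8} → 1.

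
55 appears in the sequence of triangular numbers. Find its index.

Set n(n+1)/2 = 55, giving n² + n − 110 = 0.
The discriminant is 1 + 8·55 = 441, and √441 = 21.
So n = (-1 + 21) / 2 = 20/2 = 10.
Check: 10·11/2 = 55. ✓

10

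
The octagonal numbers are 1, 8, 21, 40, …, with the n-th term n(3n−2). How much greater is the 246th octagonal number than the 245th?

1471

Consecutive octagonal numbers differ by 6n − 5: here 6·246 − 5 = 1471.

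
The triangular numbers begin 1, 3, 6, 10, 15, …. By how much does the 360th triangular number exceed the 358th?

360·361/2 = 64980 and 358·359/2 = 64261.
Difference: 64980 − 64261 = 719.

719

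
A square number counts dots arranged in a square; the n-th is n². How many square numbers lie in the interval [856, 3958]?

33

The n-th square number is n².
Smallest index with value ≥ 856: n = 30 (giving 900).
Largest index with value ≤ 3958: n = 62 (giving 3844).
Indices 30 through 62: 33 terms.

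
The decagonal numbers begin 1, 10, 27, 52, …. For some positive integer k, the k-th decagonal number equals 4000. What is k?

Set n(4n−3) = 4000, giving 4n² − 3n − 4000 = 0.
So n = (3 + 253) / 8 = 256/8 = 32.

32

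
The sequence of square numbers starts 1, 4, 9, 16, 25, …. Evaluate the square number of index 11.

The 11th square number is n² with n = 11.
11² = 121.

121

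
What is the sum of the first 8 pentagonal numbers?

Σ i(3i−1)/2 = (3Σi² − Σi) / 2 over i = 1..8.
Σi = 36 and Σi² = 204.
(3·204 − 1·36) / 2 = 576/2 = 288.

288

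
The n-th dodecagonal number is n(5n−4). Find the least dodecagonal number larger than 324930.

Solve n(5n−4) > 324930 for integer n.
The largest n with value ≤ 324930 is 255 (since 324105 ≤ 324930 < 326656), so the first above is n = 256, value 326656.

326656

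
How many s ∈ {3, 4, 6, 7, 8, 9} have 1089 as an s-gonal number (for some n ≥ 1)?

s = 3: P(3, 46) = 1081 and P(3, 47) = 1128; 1089 is not s-gonal.
s = 4: P(4, 33) = 1089. ✓
s = 6: P(6, 23) = 1035 and P(6, 24) = 1128; 1089 is not s-gonal.
s = 7: P(7, 21) = 1071 and P(7, 22) = 1177; 1089 is not s-gonal.
s = 8: P(8, 19) = 1045 and P(8, 20) = 1160; 1089 is not s-gonal.
s = 9: P(9, 18) = 1089. ✓
Hits: s ∈ {4, 9} → 2.

2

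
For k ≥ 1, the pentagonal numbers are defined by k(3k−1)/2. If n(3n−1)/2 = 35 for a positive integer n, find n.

Set n(3n−1)/2 = 35, giving 3n² − n − 70 = 0.
The discriminant is 1 + 24·35 = 841, and √841 = 29.
So n = (1 + 29) / 6 = 30/6 = 5.

5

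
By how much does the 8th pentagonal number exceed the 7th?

Consecutive pentagonal numbers differ by 3n − 2: here 3·8 − 2 = 22.

22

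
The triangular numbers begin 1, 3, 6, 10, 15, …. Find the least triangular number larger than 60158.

60378

Solve n(n+1)/2 > 60158 for integer n.
The largest n with value ≤ 60158 is 346 (since 60031 ≤ 60158 < 60378), so the first above is n = 347, value 60378.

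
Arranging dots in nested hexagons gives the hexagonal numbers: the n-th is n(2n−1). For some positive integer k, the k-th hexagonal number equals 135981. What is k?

Set n(2n−1) = 135981, giving 2n² − n − 135981 = 0.
The discriminant is 1 + 8·135981 = 1087849, and √1087849 = 1043.
So n = (1 + 1043) / 4 = 1044/4 = 261.

261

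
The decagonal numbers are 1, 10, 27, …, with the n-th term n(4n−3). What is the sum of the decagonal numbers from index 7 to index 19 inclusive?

9009

Σ i(4i−3) = 4Σi² − 3Σi over i = 7..19.
Σi = 190 − 21 = 169 and Σi² = 2470 − 91 = 2379.
4·2379 − 3·169 = 9009.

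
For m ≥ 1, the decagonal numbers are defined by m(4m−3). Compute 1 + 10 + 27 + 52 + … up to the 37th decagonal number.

Σ i(4i−3) = 4Σi² − 3Σi over i = 1..37.
Σi = 703 and Σi² = 17575.
4·17575 − 3·703 = 68191.

68191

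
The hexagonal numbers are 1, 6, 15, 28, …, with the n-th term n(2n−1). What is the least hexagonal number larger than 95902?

Solve n(2n−1) > 95902 for integer n.
The largest n with value ≤ 95902 is 219 (since 95703 ≤ 95902 < 96580), so the first above is n = 220, value 96580.

96580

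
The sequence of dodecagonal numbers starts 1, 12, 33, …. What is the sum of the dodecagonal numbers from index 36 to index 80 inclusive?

Σ i(5i−4) = 5Σi² − 4Σi over i = 36..80.
Σi = 3240 − 630 = 2610 and Σi² = 173880 − 14910 = 158970.
5·158970 − 4·2610 = 784410.

784410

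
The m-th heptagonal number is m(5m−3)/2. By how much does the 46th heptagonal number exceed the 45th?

226

Consecutive heptagonal numbers differ by 5n − 4: here 5·46 − 4 = 226.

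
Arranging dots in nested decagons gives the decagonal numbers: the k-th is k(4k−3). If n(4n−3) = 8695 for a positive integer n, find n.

Set n(4n−3) = 8695, giving 4n² − 3n − 8695 = 0.
The discriminant is 9 + 16·8695 = 139129, and √139129 = 373.
So n = (3 + 373) / 8 = 376/8 = 47.

47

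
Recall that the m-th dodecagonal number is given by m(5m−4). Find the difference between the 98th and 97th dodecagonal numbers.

Consecutive dodecagonal numbers differ by 10n − 9: here 10·98 − 9 = 971.

971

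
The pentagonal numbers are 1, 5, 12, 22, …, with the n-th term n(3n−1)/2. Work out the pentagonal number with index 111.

18426

The 111th pentagonal number is n(3n−1)/2 with n = 111.
111·(3·111 − 1)/2 = 111·332/2 = 111·166 = 18426.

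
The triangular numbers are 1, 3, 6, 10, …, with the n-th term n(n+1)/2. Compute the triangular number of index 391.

76636

The 391st triangular number is n(n+1)/2 with n = 391.
391·392/2 = 153272/2 = 76636.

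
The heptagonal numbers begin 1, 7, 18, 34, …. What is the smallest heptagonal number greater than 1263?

1288

Solve n(5n−3)/2 > 1263 for integer n.
The largest n with value ≤ 1263 is 22 (since 1177 ≤ 1263 < 1288), so the first above is n = 23, value 1288.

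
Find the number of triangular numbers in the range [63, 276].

13

The n-th triangular number is n(n+1)/2.
Smallest index with value ≥ 63: n = 11 (giving 66).
Largest index with value ≤ 276: n = 23 (giving 276).
Indices 11 through 23: 13 terms.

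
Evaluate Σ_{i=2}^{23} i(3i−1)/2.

Σ i(3i−1)/2 = (3Σi² − Σi) / 2 over i = 2..23.
Σi = 276 − 1 = 275 and Σi² = 4324 − 1 = 4323.
(3·4323 − 1·275) / 2 = 12694/2 = 6347.

6347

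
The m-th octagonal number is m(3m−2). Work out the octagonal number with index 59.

10325

The 59th octagonal number is n(3n−2) with n = 59.
59·(3·59 − 2) = 59·175 = 10325.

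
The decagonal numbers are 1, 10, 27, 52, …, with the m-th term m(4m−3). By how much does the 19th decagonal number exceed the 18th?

145

Consecutive decagonal numbers differ by 8n − 7: here 8·19 − 7 = 145.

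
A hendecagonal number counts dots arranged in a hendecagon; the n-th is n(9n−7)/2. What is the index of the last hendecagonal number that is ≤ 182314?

201

Solve n(9n−7)/2 ≤ 182314 for integer n.
n = 201 gives 181101 ≤ 182314, while n = 202 gives 182911 > 182314; so the answer is index 201.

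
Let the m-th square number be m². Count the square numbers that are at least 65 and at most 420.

The n-th square number is n².
Smallest index with value ≥ 65: n = 9 (giving 81).
Largest index with value ≤ 420: n = 20 (giving 400).
Indices 9 through 20: 12 terms.

12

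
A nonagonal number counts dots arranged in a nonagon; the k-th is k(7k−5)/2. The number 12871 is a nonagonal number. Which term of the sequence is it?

Set n(7n−5)/2 = 12871, giving 7n² − 5n − 25742 = 0.
The discriminant is 25 + 56·12871 = 720801, and √720801 = 849.
So n = (5 + 849) / 14 = 854/14 = 61.

61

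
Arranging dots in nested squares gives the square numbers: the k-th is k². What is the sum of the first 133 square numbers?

793079

Σ_{i=1}^{133} i² = 133·134·267/6 = 793079.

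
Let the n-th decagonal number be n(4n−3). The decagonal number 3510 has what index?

30

Set n(4n−3) = 3510, giving 4n² − 3n − 3510 = 0.
So n = (3 + 237) / 8 = 240/8 = 30.
Check: 30·(4·30 − 3) = 3510. ✓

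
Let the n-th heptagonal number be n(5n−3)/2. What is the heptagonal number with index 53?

The 53rd heptagonal number is n(5n−3)/2 with n = 53.
53·(5·53 − 3)/2 = 53·262/2 = 53·131 = 6943.

6943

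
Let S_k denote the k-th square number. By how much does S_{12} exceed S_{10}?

44

12² = 144 and 10² = 100.
Difference: 144 − 100 = 44.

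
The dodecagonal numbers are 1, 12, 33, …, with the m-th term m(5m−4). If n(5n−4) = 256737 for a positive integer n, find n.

227

Set n(5n−4) = 256737, giving 5n² − 4n − 256737 = 0.
So n = (4 + 2266) / 10 = 2270/10 = 227.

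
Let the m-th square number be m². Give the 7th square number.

49

The 7th square number is n² with n = 7.
7² = 49.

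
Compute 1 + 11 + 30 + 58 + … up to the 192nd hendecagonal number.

Σ i(9i−7)/2 = (9Σi² − 7Σi) / 2 over i = 1..192.
Σi = 18528 and Σi² = 2377760.
(9·2377760 − 7·18528) / 2 = 21270144/2 = 10635072.

10635072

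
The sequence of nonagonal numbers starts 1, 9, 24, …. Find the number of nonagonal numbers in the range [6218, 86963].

115

The n-th nonagonal number is n(7n−5)/2.
Smallest index with value ≥ 6218: n = 43 (giving 6364).
Largest index with value ≤ 86963: n = 157 (giving 85879).
Indices 43 through 157: 115 terms.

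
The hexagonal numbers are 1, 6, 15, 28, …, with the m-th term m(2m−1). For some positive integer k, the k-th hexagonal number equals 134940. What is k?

Set n(2n−1) = 134940, giving 2n² − n − 134940 = 0.
The discriminant is 1 + 8·134940 = 1079521, and √1079521 = 1039.
So n = (1 + 1039) / 4 = 1040/4 = 260.
Check: 260·(2·260 − 1) = 134940. ✓

260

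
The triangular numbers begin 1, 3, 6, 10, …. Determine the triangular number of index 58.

58·59/2 = 3422/2 = 1711.

1711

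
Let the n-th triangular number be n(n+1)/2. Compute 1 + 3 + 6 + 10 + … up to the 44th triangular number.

15180

Σ i(i+1)/2 = (Σi² + Σi) / 2 over i = 1..44.
Σi = 990 and Σi² = 29370.
(1·29370 + 1·990) / 2 = 30360/2 = 15180.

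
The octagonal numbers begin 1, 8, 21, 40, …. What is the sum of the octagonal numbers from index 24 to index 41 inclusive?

57321

Σ i(3i−2) = 3Σi² − 2Σi over i = 24..41.
Σi = 861 − 276 = 585 and Σi² = 23821 − 4324 = 19497.
3·19497 − 2·585 = 57321.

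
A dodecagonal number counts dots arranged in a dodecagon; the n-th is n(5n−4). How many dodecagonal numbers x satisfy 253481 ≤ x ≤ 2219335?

441

The n-th dodecagonal number is n(5n−4).
Smallest index with value ≥ 253481: n = 226 (giving 254476).
Largest index with value ≤ 2219335: n = 666 (giving 2215116).
Indices 226 through 666: 441 terms.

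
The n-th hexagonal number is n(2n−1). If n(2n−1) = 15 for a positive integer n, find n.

3

Set n(2n−1) = 15, giving 2n² − n − 15 = 0.
So n = (1 + 11) / 4 = 12/4 = 3.
Check: 3·(2·3 − 1) = 15. ✓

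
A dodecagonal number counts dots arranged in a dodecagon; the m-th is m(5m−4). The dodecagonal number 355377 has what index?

Set n(5n−4) = 355377, giving 5n² − 4n − 355377 = 0.
The discriminant is 16 + 20·355377 = 7107556, and √7107556 = 2666.
So n = (4 + 2666) / 10 = 2670/10 = 267.

267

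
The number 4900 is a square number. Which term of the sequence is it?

We need n² = 4900, so n = √4900 = 70.

70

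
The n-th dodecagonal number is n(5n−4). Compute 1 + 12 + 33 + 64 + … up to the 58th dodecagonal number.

326801

Σ i(5i−4) = 5Σi² − 4Σi over i = 1..58.
Σi = 1711 and Σi² = 66729.
5·66729 − 4·1711 = 326801.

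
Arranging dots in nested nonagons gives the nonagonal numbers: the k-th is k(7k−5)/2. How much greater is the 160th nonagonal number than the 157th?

160·(7·160 − 5)/2 = 89200 and 157·(7·157 − 5)/2 = 85879.
Difference: 89200 − 85879 = 3321.

3321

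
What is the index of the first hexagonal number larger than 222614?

334

Solve n(2n−1) > 222614 for integer n.
The largest n with value ≤ 222614 is 333 (since 221445 ≤ 222614 < 222778), so the first above is n = 334, value 222778.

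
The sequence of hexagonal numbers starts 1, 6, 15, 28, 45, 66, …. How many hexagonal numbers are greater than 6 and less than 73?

The n-th hexagonal number is n(2n−1).
Smallest index with value > 6: n = 3 (giving 15).
Largest index with value < 73: n = 6 (giving 66).
Indices 3 through 6: 4 terms.

4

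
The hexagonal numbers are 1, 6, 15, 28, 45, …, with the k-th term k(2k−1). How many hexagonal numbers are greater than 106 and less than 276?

The n-th hexagonal number is n(2n−1).
Smallest index with value > 106: n = 8 (giving 120).
Largest index with value < 276: n = 11 (giving 231).
Indices 8 through 11: 4 terms.

4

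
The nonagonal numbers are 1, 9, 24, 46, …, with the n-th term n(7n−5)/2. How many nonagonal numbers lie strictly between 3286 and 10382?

23

The n-th nonagonal number is n(7n−5)/2.
Smallest index with value > 3286: n = 32 (giving 3504).
Largest index with value < 10382: n = 54 (giving 10071).
Indices 32 through 54: 23 terms.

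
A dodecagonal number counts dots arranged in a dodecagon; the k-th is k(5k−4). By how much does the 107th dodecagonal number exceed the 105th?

107·(5·107 − 4) = 56817 and 105·(5·105 − 4) = 54705.
Difference: 56817 − 54705 = 2112.

2112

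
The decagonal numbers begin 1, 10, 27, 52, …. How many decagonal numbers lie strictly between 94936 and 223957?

The n-th decagonal number is n(4n−3).
Smallest index with value > 94936: n = 155 (giving 95635).
Largest index with value < 223957: n = 236 (giving 222076).
Indices 155 through 236: 82 terms.

82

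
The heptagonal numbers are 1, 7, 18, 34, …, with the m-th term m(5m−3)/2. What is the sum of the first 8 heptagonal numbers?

456

Σ i(5i−3)/2 = (5Σi² − 3Σi) / 2 over i = 1..8.
Σi = 36 and Σi² = 204.
(5·204 − 3·36) / 2 = 912/2 = 456.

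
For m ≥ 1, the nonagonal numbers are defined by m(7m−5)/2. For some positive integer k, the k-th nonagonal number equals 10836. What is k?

56

Set n(7n−5)/2 = 10836, giving 7n² − 5n − 21672 = 0.
So n = (5 + 779) / 14 = 784/14 = 56.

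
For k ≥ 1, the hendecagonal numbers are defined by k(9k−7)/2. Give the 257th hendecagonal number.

296321

The 257th hendecagonal number is n(9n−7)/2 with n = 257.
257·(9·257 − 7)/2 = 257·2306/2 = 257·1153 = 296321.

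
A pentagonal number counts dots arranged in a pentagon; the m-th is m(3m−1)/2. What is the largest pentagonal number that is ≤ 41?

Solve n(3n−1)/2 ≤ 41 for integer n.
n = 5 gives 35 ≤ 41, while n = 6 gives 51 > 41; so the answer is 35.

35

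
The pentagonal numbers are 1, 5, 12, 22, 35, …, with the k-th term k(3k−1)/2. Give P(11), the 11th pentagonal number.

The 11th pentagonal number is n(3n−1)/2 with n = 11.
11·(3·11 − 1)/2 = 11·32/2 = 11·16 = 176.

176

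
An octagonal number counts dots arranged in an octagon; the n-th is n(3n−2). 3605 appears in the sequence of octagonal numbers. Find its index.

35

Set n(3n−2) = 3605, giving 3n² − 2n − 3605 = 0.
The discriminant is 4 + 12·3605 = 43264, and √43264 = 208.
So n = (2 + 208) / 6 = 210/6 = 35.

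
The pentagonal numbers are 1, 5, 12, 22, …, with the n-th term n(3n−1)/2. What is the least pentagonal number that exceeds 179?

210

Solve n(3n−1)/2 > 179 for integer n.
The largest n with value ≤ 179 is 11 (since 176 ≤ 179 < 210), so the first above is n = 12, value 210.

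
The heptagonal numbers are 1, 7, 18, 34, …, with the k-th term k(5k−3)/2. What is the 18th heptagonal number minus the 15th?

18·(5·18 − 3)/2 = 783 and 15·(5·15 − 3)/2 = 540.
Difference: 783 − 540 = 243.

243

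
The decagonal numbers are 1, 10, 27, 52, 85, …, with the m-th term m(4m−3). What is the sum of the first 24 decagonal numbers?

18700

Σ i(4i−3) = 4Σi² − 3Σi over i = 1..24.
Σi = 300 and Σi² = 4900.
4·4900 − 3·300 = 18700.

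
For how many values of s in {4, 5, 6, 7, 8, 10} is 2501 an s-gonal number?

s = 4: P(4, 50) = 2500 and P(4, 51) = 2601; 2501 is not s-gonal.
s = 5: P(5, 41) = 2501. ✓
s = 6: P(6, 35) = 2415 and P(6, 36) = 2556; 2501 is not s-gonal.
s = 7: P(7, 31) = 2356 and P(7, 32) = 2512; 2501 is not s-gonal.
s = 8: P(8, 29) = 2465 and P(8, 30) = 2640; 2501 is not s-gonal.
s = 10: P(10, 25) = 2425 and P(10, 26) = 2626; 2501 is not s-gonal.
Hits: s ∈ {5} → 1.

1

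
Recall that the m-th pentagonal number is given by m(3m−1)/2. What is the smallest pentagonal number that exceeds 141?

Solve n(3n−1)/2 > 141 for integer n.
The largest n with value ≤ 141 is 9 (since 117 ≤ 141 < 145), so the first above is n = 10, value 145.

145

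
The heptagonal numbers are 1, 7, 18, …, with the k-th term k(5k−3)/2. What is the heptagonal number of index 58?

The 58th heptagonal number is n(5n−3)/2 with n = 58.
58·(5·58 − 3)/2 = 58·287/2 = 8323.

8323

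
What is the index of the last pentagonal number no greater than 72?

7

Solve n(3n−1)/2 ≤ 72 for integer n.
n = 7 gives 70 ≤ 72, while n = 8 gives 92 > 72; so the answer is index 7.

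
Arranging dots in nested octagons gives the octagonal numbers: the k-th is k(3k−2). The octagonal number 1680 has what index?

24

Set n(3n−2) = 1680, giving 3n² − 2n − 1680 = 0.
The discriminant is 4 + 12·1680 = 20164, and √20164 = 142.
So n = (2 + 142) / 6 = 144/6 = 24.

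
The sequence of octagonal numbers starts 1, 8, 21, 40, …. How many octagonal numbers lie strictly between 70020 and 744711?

The n-th octagonal number is n(3n−2).
Smallest index with value > 70020: n = 154 (giving 70840).
Largest index with value < 744711: n = 498 (giving 743016).
Indices 154 through 498: 345 terms.

345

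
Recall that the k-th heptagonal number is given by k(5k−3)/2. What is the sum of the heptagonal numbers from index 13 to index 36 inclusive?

38008

Σ i(5i−3)/2 = (5Σi² − 3Σi) / 2 over i = 13..36.
Σi = 666 − 78 = 588 and Σi² = 16206 − 650 = 15556.
(5·15556 − 3·588) / 2 = 76016/2 = 38008.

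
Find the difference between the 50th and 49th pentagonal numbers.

Consecutive pentagonal numbers differ by 3n − 2: here 3·50 − 2 = 148.

148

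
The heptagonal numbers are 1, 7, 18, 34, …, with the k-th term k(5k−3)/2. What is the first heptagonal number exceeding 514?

Solve n(5n−3)/2 > 514 for integer n.
The largest n with value ≤ 514 is 14 (since 469 ≤ 514 < 540), so the first above is n = 15, value 540.

540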